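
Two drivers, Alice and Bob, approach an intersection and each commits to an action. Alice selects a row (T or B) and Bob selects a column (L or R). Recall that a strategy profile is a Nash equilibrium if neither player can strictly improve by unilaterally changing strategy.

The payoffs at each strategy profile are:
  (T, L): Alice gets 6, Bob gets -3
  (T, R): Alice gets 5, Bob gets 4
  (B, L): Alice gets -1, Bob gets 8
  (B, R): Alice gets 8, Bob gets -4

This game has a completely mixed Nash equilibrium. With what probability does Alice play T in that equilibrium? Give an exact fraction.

Let x be the probability that Alice plays T. In a completely mixed equilibrium, Bob must be indifferent between L and R.
Bob's expected payoff from L is −3x + 8(1−x); from R it is 4x − 4(1−x).
Setting these equal: −11x + 8 = 8x − 4, so x = 12/19.

12/19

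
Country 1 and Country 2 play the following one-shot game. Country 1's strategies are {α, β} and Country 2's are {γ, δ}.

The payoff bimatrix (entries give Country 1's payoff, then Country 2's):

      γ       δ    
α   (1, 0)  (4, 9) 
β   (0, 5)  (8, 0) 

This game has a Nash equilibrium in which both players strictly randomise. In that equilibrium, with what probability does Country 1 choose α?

5/14

Let r be the probability that Country 1 plays α. In a completely mixed equilibrium, Country 2 must be indifferent between γ and δ.
Country 2's expected payoff from γ is 5(1−r); from δ it is 9r.
Setting these equal: −5r + 5 = 9r, so r = 5/14.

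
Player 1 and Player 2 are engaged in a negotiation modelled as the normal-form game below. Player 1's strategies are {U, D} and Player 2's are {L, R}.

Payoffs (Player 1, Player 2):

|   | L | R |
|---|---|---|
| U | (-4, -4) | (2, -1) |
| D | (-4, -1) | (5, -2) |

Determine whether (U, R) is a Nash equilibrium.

No

At (U, R), Player 1 earns 2; switching to D would give 5, so Player 1 would deviate.
Player 2 earns -1; switching to L would give -4, so Player 2 has no profitable deviation.
Since at least one player can profitably deviate, this is not a Nash equilibrium.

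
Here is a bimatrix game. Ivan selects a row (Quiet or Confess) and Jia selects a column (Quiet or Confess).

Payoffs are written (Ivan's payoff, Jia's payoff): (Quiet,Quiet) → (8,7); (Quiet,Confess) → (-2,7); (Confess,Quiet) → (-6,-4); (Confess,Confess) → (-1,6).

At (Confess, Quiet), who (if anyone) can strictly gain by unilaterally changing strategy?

Both

Ivan at (Confess, Quiet) earns -6; deviating to Quiet yields 8 — a strict improvement.
Jia earns -4; deviating to Confess yields 6 — a strict improvement.
Both Ivan and Jia have strictly profitable deviations.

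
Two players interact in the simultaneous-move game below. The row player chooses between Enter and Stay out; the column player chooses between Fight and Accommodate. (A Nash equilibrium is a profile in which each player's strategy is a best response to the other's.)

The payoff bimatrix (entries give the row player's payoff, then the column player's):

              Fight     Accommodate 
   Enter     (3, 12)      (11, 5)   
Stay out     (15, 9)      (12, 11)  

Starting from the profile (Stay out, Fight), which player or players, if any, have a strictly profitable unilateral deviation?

The row player at (Stay out, Fight) earns 15; deviating to Enter yields 3 — not better.
The column player earns 9; deviating to Accommodate yields 11 — a strict improvement.
Only the column player has a strictly profitable deviation.

The column player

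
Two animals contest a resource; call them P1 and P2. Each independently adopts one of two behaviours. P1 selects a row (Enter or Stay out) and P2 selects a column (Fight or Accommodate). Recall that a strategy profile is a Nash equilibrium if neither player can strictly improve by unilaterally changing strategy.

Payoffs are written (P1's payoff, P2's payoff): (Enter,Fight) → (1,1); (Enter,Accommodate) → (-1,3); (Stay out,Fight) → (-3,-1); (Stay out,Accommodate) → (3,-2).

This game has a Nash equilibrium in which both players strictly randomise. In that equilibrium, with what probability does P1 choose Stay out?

Let x be the probability that P1 plays Enter. In a completely mixed equilibrium, P2 must be indifferent between Fight and Accommodate.
P2's expected payoff from Fight is x − (1−x); from Accommodate it is 3x − 2(1−x).
Setting these equal: 2x − 1 = 5x − 2, so x = 1/3.
Therefore P1 plays Stay out with probability 1 − 1/3 = 2/3.

2/3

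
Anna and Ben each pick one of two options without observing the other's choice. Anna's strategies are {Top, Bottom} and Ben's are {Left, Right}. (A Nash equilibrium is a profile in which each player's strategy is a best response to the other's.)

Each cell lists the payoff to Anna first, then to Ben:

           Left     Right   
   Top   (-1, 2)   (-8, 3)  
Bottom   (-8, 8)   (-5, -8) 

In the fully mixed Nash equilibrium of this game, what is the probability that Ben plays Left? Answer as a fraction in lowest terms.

Let y be the probability that Ben plays Left. In a completely mixed equilibrium, Anna must be indifferent between Top and Bottom.
Anna's expected payoff from Top is −y − 8(1−y); from Bottom it is −8y − 5(1−y).
Setting these equal: 7y − 8 = −3y − 5, so y = 3/10.

3/10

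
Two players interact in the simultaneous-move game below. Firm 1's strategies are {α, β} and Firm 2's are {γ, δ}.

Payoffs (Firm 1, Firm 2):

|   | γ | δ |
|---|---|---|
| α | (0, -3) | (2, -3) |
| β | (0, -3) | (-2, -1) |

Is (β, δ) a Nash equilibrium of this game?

No

At (β, δ), Firm 1 earns -2; switching to α would give 2, so Firm 1 would deviate.
Firm 2 earns -1; switching to γ would give -3, so Firm 2 has no profitable deviation.
Since at least one player can profitably deviate, this is not a Nash equilibrium.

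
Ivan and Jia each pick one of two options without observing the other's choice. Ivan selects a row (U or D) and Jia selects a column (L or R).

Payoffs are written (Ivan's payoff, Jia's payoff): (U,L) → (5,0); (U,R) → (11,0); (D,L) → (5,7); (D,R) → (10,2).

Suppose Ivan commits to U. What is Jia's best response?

either — both L and R are best responses

Against U, Jia earns 0 from L and 0 from R.
So either strategy is a best response.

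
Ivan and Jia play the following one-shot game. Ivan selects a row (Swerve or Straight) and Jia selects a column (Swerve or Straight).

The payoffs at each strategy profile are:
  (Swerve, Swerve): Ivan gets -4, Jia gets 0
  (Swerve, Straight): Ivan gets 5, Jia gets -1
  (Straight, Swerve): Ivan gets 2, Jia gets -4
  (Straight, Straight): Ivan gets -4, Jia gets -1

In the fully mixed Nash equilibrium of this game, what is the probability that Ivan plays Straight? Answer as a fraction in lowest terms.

Let p be the probability that Ivan plays Swerve. In a completely mixed equilibrium, Jia must be indifferent between Swerve and Straight.
Jia's expected payoff from Swerve is −4(1−p); from Straight it is −p − (1−p).
Setting these equal: 4p − 4 = -1, so p = 3/4.
Therefore Ivan plays Straight with probability 1 − 3/4 = 1/4.

1/4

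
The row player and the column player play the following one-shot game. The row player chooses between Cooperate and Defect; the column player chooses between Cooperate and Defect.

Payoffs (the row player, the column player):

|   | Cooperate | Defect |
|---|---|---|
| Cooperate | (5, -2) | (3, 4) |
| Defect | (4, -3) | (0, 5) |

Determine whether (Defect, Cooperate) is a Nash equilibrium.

At (Defect, Cooperate), the row player earns 4; switching to Cooperate would give 5, so the row player would deviate.
The column player earns -3; switching to Defect would give 5, so the column player would deviate.
Since at least one player can profitably deviate, this is not a Nash equilibrium.

No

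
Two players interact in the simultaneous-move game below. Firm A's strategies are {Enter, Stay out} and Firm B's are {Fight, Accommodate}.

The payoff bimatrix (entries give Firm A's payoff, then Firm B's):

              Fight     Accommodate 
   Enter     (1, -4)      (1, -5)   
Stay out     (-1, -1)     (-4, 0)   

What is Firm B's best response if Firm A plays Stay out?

Accommodate

Against Stay out, Firm B earns -1 from Fight and 0 from Accommodate.
So Accommodate is the best response.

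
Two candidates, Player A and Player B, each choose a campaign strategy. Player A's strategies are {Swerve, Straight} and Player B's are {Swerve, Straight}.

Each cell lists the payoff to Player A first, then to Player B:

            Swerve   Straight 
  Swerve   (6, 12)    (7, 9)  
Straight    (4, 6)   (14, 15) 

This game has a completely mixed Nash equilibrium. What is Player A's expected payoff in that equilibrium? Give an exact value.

First find y, the probability Player B plays Swerve, from Player A's indifference between Swerve and Straight: 6y + 7(1−y) = 4y + 14(1−y), giving y = 7/9.
Since Player A is indifferent in equilibrium, Player A's expected payoff equals the payoff from either row against (7/9, 2/9). Using Swerve: 6(7/9) + 7(2/9) = 56/9.

56/9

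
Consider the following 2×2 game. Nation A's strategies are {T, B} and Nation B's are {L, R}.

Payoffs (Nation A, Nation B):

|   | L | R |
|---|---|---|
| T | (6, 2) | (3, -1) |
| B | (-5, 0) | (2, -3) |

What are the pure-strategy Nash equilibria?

(T, L)

(T, L): Nation A gets 6 ≥ -5 from B, and Nation B gets 2 ≥ -1 from R — Nash equilibrium.
(T, R): Nation B prefers L (2 > -1) — not an equilibrium.
(B, L): Nation A prefers T (6 > -5) — not an equilibrium.
(B, R): Nation A prefers T (3 > 2); Nation B prefers L (0 > -3) — not an equilibrium.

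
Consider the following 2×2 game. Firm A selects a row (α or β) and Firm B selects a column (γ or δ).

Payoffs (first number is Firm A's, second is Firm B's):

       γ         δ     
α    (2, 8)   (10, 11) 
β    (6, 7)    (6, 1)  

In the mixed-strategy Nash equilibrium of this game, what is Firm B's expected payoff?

23/3

First find x, the probability Firm A plays α, from Firm B's indifference between γ and δ: 8x + 7(1−x) = 11x + (1−x), giving x = 2/3.
Since Firm B is indifferent in equilibrium, Firm B's expected payoff equals the payoff from either column against (2/3, 1/3). Using γ: 8(2/3) + 7(1/3) = 23/3.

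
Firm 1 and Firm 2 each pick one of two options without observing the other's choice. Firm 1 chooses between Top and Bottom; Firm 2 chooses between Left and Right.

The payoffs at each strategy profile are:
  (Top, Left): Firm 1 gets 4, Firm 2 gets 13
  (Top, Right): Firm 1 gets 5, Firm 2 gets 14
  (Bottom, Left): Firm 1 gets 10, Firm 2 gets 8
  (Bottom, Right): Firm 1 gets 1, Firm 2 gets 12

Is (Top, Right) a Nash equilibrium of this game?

At (Top, Right), Firm 1 earns 5; switching to Bottom would give 1, so Firm 1 has no profitable deviation.
Firm 2 earns 14; switching to Left would give 13, so Firm 2 has no profitable deviation.
Neither player can gain by a unilateral deviation, so this profile is a Nash equilibrium.

Yes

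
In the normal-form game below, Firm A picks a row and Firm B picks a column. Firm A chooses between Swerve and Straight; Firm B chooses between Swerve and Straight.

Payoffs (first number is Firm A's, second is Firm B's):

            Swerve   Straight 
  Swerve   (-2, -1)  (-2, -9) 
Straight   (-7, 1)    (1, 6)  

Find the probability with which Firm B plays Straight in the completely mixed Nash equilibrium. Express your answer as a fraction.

5/8

Let c be the probability that Firm B plays Swerve. In a completely mixed equilibrium, Firm A must be indifferent between Swerve and Straight.
Firm A's expected payoff from Swerve is −2c − 2(1−c); from Straight it is −7c + (1−c).
Setting these equal: -2 = −8c + 1, so c = 3/8.
Therefore Firm B plays Straight with probability 1 − 3/8 = 5/8.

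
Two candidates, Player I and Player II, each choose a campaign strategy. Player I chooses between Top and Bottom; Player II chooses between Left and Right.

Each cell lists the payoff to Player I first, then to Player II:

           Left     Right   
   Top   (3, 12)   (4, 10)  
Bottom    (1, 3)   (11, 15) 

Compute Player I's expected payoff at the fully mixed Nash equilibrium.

First find y, the probability Player II plays Left, from Player I's indifference between Top and Bottom: 3y + 4(1−y) = y + 11(1−y), giving y = 7/9.
Since Player I is indifferent in equilibrium, Player I's expected payoff equals the payoff from either row against (7/9, 2/9). Using Top: 3(7/9) + 4(2/9) = 29/9.

29/9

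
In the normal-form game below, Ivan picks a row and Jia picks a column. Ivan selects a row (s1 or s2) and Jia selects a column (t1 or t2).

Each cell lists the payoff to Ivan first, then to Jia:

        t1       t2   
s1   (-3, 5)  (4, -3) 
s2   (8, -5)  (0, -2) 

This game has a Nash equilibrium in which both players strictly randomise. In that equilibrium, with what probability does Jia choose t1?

4/15

Let q be the probability that Jia plays t1. In a completely mixed equilibrium, Ivan must be indifferent between s1 and s2.
Ivan's expected payoff from s1 is −3q + 4(1−q); from s2 it is 8q.
Setting these equal: −7q + 4 = 8q, so q = 4/15.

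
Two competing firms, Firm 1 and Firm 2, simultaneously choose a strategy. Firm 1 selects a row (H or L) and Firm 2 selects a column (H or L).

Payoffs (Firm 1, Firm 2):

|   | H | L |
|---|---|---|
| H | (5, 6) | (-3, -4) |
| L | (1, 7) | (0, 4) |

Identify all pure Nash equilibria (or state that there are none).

(H, H)

(H, H): Firm 1 gets 5 ≥ 1 from L, and Firm 2 gets 6 ≥ -4 from L — Nash equilibrium.
(H, L): Firm 1 prefers L (0 > -3); Firm 2 prefers H (6 > -4) — not an equilibrium.
(L, H): Firm 1 prefers H (5 > 1) — not an equilibrium.
(L, L): Firm 2 prefers H (7 > 4) — not an equilibrium.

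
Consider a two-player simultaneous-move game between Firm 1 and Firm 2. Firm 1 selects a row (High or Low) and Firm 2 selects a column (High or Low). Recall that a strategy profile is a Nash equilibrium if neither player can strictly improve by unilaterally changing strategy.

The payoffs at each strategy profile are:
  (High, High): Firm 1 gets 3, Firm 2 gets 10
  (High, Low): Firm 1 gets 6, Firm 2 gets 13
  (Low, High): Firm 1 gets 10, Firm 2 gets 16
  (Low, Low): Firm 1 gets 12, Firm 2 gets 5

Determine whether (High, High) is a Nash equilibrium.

No

At (High, High), Firm 1 earns 3; switching to Low would give 10, so Firm 1 would deviate.
Firm 2 earns 10; switching to Low would give 13, so Firm 2 would deviate.
Since at least one player can profitably deviate, this is not a Nash equilibrium.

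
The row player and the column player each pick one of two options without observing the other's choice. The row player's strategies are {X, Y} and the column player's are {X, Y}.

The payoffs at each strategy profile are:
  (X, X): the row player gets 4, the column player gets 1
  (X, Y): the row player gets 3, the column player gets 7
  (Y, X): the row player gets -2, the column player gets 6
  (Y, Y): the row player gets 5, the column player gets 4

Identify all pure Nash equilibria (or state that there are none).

(X, X): the column player prefers Y (7 > 1) — not an equilibrium.
(X, Y): the row player prefers Y (5 > 3) — not an equilibrium.
(Y, X): the row player prefers X (4 > -2) — not an equilibrium.
(Y, Y): the column player prefers X (6 > 4) — not an equilibrium.

none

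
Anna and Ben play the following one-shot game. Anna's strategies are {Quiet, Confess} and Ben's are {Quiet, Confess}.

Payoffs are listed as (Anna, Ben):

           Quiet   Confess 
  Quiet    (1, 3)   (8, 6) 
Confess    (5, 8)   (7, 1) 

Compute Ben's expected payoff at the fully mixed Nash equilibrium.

9/2

First find x, the probability Anna plays Quiet, from Ben's indifference between Quiet and Confess: 3x + 8(1−x) = 6x + (1−x), giving x = 7/10.
Since Ben is indifferent in equilibrium, Ben's expected payoff equals the payoff from either column against (7/10, 3/10). Using Quiet: 3(7/10) + 8(3/10) = 9/2.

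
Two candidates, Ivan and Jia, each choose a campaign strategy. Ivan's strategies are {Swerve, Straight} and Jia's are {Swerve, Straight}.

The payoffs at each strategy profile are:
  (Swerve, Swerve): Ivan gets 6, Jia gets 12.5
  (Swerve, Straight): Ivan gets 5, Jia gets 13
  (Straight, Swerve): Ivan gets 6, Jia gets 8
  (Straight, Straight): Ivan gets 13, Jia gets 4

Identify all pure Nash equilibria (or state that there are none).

(Straight, Swerve)

(Swerve, Swerve): Jia prefers Straight (13 > 12.5) — not an equilibrium.
(Swerve, Straight): Ivan prefers Straight (13 > 5) — not an equilibrium.
(Straight, Swerve): Ivan gets 6 ≥ 6 from Swerve, and Jia gets 8 ≥ 4 from Straight — Nash equilibrium.
(Straight, Straight): Jia prefers Swerve (8 > 4) — not an equilibrium.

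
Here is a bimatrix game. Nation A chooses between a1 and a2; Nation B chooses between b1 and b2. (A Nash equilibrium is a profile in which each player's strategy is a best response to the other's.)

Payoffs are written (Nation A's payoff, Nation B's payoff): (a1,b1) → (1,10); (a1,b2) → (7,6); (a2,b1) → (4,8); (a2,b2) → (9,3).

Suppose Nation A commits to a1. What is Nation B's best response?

Against a1, Nation B earns 10 from b1 and 6 from b2.
So b1 is the best response.

b1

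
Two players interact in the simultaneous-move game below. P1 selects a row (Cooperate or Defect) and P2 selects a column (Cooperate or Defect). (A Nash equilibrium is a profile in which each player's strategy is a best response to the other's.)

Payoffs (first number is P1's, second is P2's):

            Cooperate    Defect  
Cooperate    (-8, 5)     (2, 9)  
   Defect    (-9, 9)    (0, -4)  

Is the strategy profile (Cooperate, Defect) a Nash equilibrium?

At (Cooperate, Defect), P1 earns 2; switching to Defect would give 0, so P1 has no profitable deviation.
P2 earns 9; switching to Cooperate would give 5, so P2 has no profitable deviation.
Neither player can gain by a unilateral deviation, so this profile is a Nash equilibrium.

Yes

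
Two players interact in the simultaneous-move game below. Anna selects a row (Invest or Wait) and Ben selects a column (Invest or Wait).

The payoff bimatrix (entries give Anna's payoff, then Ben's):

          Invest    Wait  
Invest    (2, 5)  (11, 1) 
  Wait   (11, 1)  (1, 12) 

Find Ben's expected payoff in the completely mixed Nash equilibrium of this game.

59/15

First find x, the probability Anna plays Invest, from Ben's indifference between Invest and Wait: 5x + (1−x) = x + 12(1−x), giving x = 11/15.
Since Ben is indifferent in equilibrium, Ben's expected payoff equals the payoff from either column against (11/15, 4/15). Using Invest: 5(11/15) + (4/15) = 59/15.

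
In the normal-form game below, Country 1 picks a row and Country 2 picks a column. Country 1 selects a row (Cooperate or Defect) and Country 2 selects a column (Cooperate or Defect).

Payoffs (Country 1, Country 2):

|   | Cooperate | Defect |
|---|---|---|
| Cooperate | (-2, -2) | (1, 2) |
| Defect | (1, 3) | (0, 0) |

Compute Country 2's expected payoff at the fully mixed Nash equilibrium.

6/7

First find x, the probability Country 1 plays Cooperate, from Country 2's indifference between Cooperate and Defect: −2x + 3(1−x) = 2x, giving x = 3/7.
Since Country 2 is indifferent in equilibrium, Country 2's expected payoff equals the payoff from either column against (3/7, 4/7). Using Cooperate: −2(3/7) + 3(4/7) = 6/7.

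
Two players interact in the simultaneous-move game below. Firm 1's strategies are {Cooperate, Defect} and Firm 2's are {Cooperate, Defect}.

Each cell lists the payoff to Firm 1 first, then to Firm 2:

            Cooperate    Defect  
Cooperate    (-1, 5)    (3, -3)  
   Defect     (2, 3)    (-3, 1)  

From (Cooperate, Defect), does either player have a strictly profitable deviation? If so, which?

Firm 2

Firm 1 at (Cooperate, Defect) earns 3; deviating to Defect yields -3 — not better.
Firm 2 earns -3; deviating to Cooperate yields 5 — a strict improvement.
Only Firm 2 has a strictly profitable deviation.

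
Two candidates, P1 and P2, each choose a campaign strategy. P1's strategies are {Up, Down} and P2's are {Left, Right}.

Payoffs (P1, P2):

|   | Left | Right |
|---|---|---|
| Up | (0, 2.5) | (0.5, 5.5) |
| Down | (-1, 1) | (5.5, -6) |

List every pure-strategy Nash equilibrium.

(Up, Left): P2 prefers Right (5.5 > 2.5) — not an equilibrium.
(Up, Right): P1 prefers Down (5.5 > 0.5) — not an equilibrium.
(Down, Left): P1 prefers Up (0 > -1) — not an equilibrium.
(Down, Right): P2 prefers Left (1 > -6) — not an equilibrium.

none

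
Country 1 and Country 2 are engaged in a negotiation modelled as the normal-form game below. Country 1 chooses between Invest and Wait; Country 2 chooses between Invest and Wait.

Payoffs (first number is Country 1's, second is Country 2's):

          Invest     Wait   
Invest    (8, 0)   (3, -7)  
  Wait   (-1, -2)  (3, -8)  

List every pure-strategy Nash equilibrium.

(Invest, Invest)

(Invest, Invest): Country 1 gets 8 ≥ -1 from Wait, and Country 2 gets 0 ≥ -7 from Wait — Nash equilibrium.
(Invest, Wait): Country 2 prefers Invest (0 > -7) — not an equilibrium.
(Wait, Invest): Country 1 prefers Invest (8 > -1) — not an equilibrium.
(Wait, Wait): Country 2 prefers Invest (-2 > -8) — not an equilibrium.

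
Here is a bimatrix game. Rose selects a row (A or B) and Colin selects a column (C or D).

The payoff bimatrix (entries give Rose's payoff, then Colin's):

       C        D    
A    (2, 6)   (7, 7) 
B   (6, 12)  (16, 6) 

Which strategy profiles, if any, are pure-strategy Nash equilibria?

(A, C): Rose prefers B (6 > 2); Colin prefers D (7 > 6) — not an equilibrium.
(A, D): Rose prefers B (16 > 7) — not an equilibrium.
(B, C): Rose gets 6 ≥ 2 from A, and Colin gets 12 ≥ 6 from D — Nash equilibrium.
(B, D): Colin prefers C (12 > 6) — not an equilibrium.

(B, C)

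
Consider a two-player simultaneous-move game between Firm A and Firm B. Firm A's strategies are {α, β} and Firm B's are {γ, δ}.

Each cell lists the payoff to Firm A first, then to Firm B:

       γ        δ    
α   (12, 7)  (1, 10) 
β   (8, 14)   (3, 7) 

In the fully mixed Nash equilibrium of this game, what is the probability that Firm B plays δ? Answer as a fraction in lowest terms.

2/3

Let q be the probability that Firm B plays γ. In a completely mixed equilibrium, Firm A must be indifferent between α and β.
Firm A's expected payoff from α is 12q + (1−q); from β it is 8q + 3(1−q).
Setting these equal: 11q + 1 = 5q + 3, so q = 1/3.
Therefore Firm B plays δ with probability 1 − 1/3 = 2/3.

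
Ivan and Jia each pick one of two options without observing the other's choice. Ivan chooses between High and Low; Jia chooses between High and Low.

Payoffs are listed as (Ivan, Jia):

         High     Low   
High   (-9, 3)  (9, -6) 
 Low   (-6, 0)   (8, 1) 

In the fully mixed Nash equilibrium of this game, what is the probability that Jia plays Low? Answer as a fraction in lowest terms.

Let c be the probability that Jia plays High. In a completely mixed equilibrium, Ivan must be indifferent between High and Low.
Ivan's expected payoff from High is −9c + 9(1−c); from Low it is −6c + 8(1−c).
Setting these equal: −18c + 9 = −14c + 8, so c = 1/4.
Therefore Jia plays Low with probability 1 − 1/4 = 3/4.

3/4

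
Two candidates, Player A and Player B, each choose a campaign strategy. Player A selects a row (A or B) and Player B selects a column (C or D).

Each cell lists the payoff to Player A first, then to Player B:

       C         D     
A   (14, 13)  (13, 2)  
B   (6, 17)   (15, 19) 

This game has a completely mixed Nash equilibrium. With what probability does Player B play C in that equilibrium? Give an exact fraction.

1/5

Let q be the probability that Player B plays C. In a completely mixed equilibrium, Player A must be indifferent between A and B.
Player A's expected payoff from A is 14q + 13(1−q); from B it is 6q + 15(1−q).
Setting these equal: q + 13 = −9q + 15, so q = 1/5.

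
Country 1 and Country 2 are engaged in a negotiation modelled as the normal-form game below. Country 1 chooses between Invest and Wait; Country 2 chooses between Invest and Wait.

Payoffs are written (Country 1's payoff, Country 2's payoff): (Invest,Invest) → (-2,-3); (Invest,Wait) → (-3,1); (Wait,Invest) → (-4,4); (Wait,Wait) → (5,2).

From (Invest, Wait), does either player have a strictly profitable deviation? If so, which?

Country 1

Country 1 at (Invest, Wait) earns -3; deviating to Wait yields 5 — a strict improvement.
Country 2 earns 1; deviating to Invest yields -3 — not better.
Only Country 1 has a strictly profitable deviation.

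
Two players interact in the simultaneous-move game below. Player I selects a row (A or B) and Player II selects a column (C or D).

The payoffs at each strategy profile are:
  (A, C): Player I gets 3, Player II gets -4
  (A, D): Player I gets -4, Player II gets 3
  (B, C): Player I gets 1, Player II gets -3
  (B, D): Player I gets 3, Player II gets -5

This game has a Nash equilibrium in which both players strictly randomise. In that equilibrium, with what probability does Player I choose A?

2/9

Let x be the probability that Player I plays A. In a completely mixed equilibrium, Player II must be indifferent between C and D.
Player II's expected payoff from C is −4x − 3(1−x); from D it is 3x − 5(1−x).
Setting these equal: −x − 3 = 8x − 5, so x = 2/9.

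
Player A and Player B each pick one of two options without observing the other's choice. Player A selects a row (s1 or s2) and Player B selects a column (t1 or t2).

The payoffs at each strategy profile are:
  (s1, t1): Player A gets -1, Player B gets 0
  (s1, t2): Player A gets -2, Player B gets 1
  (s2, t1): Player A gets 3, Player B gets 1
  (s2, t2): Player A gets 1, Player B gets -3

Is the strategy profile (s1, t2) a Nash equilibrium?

No

At (s1, t2), Player A earns -2; switching to s2 would give 1, so Player A would deviate.
Player B earns 1; switching to t1 would give 0, so Player B has no profitable deviation.
Since at least one player can profitably deviate, this is not a Nash equilibrium.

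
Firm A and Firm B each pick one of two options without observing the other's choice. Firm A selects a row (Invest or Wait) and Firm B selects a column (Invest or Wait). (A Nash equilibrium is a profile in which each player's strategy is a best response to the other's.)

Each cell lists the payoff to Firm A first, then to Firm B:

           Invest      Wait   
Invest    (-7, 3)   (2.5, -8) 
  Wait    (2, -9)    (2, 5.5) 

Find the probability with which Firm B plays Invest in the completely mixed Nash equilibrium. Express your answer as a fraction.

Let c be the probability that Firm B plays Invest. In a completely mixed equilibrium, Firm A must be indifferent between Invest and Wait.
Firm A's expected payoff from Invest is −7c + 2.5(1−c); from Wait it is 2c + 2(1−c).
Setting these equal: −9.5c + 2.5 = 2, so c = 1/19.

1/19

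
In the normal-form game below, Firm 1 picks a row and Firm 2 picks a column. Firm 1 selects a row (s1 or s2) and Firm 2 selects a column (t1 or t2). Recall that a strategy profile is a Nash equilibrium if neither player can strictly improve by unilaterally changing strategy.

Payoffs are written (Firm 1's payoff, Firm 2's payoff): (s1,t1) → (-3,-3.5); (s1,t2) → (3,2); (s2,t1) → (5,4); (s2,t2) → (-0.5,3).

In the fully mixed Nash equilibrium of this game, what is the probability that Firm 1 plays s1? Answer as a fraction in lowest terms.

2/13

Let x be the probability that Firm 1 plays s1. In a completely mixed equilibrium, Firm 2 must be indifferent between t1 and t2.
Firm 2's expected payoff from t1 is −3.5x + 4(1−x); from t2 it is 2x + 3(1−x).
Setting these equal: −7.5x + 4 = −x + 3, so x = 2/13.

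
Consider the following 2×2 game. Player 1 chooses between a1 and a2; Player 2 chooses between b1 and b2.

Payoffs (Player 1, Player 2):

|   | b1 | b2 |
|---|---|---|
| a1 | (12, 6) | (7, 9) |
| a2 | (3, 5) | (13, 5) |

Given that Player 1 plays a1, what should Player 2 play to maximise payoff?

b2

Against a1, Player 2 earns 6 from b1 and 9 from b2.
So b2 is the best response.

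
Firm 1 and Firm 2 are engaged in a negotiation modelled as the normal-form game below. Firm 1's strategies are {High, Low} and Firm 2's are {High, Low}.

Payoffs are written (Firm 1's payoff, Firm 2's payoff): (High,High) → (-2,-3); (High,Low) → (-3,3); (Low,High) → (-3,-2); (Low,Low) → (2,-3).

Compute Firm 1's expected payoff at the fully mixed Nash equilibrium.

-13/6

First find q, the probability Firm 2 plays High, from Firm 1's indifference between High and Low: −2q − 3(1−q) = −3q + 2(1−q), giving q = 5/6.
Since Firm 1 is indifferent in equilibrium, Firm 1's expected payoff equals the payoff from either row against (5/6, 1/6). Using High: −2(5/6) − 3(1/6) = -13/6.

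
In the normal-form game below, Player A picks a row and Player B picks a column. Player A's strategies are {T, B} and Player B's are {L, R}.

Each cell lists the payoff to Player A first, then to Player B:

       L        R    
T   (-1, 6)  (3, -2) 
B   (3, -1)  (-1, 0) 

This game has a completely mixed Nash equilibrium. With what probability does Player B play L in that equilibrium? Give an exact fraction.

1/2

Let q be the probability that Player B plays L. In a completely mixed equilibrium, Player A must be indifferent between T and B.
Player A's expected payoff from T is −q + 3(1−q); from B it is 3q − (1−q).
Setting these equal: −4q + 3 = 4q − 1, so q = 1/2.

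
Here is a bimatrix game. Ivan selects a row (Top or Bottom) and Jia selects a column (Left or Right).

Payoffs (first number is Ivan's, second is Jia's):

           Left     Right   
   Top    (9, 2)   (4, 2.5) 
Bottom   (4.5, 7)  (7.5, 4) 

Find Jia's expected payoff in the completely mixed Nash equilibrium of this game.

19/7

First find p, the probability Ivan plays Top, from Jia's indifference between Left and Right: 2p + 7(1−p) = 2.5p + 4(1−p), giving p = 6/7.
Since Jia is indifferent in equilibrium, Jia's expected payoff equals the payoff from either column against (6/7, 1/7). Using Left: 2(6/7) + 7(1/7) = 19/7.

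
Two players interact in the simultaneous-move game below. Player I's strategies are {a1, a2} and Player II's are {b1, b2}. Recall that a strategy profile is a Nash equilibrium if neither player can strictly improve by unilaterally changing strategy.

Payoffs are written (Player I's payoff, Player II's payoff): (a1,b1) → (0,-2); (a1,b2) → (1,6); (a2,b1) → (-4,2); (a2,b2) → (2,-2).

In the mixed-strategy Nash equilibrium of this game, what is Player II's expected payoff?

2/3

First find p, the probability Player I plays a1, from Player II's indifference between b1 and b2: −2p + 2(1−p) = 6p − 2(1−p), giving p = 1/3.
Since Player II is indifferent in equilibrium, Player II's expected payoff equals the payoff from either column against (1/3, 2/3). Using b1: −2(1/3) + 2(2/3) = 2/3.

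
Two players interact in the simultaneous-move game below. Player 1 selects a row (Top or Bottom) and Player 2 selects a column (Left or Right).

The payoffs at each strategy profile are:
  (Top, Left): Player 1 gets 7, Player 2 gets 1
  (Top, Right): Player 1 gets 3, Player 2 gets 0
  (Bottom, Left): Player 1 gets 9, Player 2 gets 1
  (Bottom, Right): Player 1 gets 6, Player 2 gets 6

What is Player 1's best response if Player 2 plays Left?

Bottom

Against Left, Player 1 earns 7 from Top and 9 from Bottom.
So Bottom is the best response.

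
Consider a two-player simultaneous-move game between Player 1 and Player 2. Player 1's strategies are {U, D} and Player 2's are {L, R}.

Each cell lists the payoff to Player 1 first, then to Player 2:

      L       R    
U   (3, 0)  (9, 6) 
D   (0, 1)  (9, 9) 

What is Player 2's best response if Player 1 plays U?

R

Against U, Player 2 earns 0 from L and 6 from R.
So R is the best response.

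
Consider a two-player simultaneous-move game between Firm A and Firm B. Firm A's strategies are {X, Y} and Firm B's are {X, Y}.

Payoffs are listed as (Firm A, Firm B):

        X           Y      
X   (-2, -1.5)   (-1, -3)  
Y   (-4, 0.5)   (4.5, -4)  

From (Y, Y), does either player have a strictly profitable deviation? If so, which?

Firm A at (Y, Y) earns 4.5; deviating to X yields -1 — not better.
Firm B earns -4; deviating to X yields 0.5 — a strict improvement.
Only Firm B has a strictly profitable deviation.

Firm B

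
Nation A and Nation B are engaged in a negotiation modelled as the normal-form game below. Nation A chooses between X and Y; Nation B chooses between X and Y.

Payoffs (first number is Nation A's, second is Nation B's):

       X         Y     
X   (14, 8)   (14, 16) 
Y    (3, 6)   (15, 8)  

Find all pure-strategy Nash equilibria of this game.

(Y, Y)

(X, X): Nation B prefers Y (16 > 8) — not an equilibrium.
(X, Y): Nation A prefers Y (15 > 14) — not an equilibrium.
(Y, X): Nation A prefers X (14 > 3); Nation B prefers Y (8 > 6) — not an equilibrium.
(Y, Y): Nation A gets 15 ≥ 14 from X, and Nation B gets 8 ≥ 6 from X — Nash equilibrium.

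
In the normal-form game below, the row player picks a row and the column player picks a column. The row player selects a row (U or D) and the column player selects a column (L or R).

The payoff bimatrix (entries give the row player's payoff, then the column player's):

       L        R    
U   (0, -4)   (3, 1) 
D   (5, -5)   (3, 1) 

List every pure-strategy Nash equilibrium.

(U, L): the row player prefers D (5 > 0); the column player prefers R (1 > -4) — not an equilibrium.
(U, R): the row player gets 3 ≥ 3 from D, and the column player gets 1 ≥ -4 from L — Nash equilibrium.
(D, L): the column player prefers R (1 > -5) — not an equilibrium.
(D, R): the row player gets 3 ≥ 3 from U, and the column player gets 1 ≥ -5 from L — Nash equilibrium.

(U, R) and (D, R)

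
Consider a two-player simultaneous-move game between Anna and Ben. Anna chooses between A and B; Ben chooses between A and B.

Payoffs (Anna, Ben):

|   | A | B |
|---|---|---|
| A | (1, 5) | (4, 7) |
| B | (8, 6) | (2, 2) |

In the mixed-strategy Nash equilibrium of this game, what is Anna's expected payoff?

First find q, the probability Ben plays A, from Anna's indifference between A and B: q + 4(1−q) = 8q + 2(1−q), giving q = 2/9.
Since Anna is indifferent in equilibrium, Anna's expected payoff equals the payoff from either row against (2/9, 7/9). Using A: (2/9) + 4(7/9) = 10/3.

10/3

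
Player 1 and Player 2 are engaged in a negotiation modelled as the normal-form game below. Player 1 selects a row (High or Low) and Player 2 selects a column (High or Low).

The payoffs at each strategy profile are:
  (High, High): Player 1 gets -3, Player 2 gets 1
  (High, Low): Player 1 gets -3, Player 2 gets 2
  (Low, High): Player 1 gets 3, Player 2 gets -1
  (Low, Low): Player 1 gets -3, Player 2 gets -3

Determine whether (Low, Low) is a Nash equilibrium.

No

At (Low, Low), Player 1 earns -3; switching to High would give -3, so Player 1 has no profitable deviation.
Player 2 earns -3; switching to High would give -1, so Player 2 would deviate.
Since at least one player can profitably deviate, this is not a Nash equilibrium.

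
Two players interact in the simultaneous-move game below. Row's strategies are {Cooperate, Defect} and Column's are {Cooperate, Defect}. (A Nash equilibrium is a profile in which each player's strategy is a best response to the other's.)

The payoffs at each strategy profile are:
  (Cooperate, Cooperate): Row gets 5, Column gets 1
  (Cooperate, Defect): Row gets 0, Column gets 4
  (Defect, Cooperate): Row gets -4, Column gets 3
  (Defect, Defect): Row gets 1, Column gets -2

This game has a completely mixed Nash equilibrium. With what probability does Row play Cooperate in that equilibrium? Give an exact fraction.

Let p be the probability that Row plays Cooperate. In a completely mixed equilibrium, Column must be indifferent between Cooperate and Defect.
Column's expected payoff from Cooperate is p + 3(1−p); from Defect it is 4p − 2(1−p).
Setting these equal: −2p + 3 = 6p − 2, so p = 5/8.

5/8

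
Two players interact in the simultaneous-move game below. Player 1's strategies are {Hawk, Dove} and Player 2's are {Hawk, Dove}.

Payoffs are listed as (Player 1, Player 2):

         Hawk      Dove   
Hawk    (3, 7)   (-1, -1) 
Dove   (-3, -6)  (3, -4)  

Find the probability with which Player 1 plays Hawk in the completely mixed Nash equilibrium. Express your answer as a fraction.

Let p be the probability that Player 1 plays Hawk. In a completely mixed equilibrium, Player 2 must be indifferent between Hawk and Dove.
Player 2's expected payoff from Hawk is 7p − 6(1−p); from Dove it is −p − 4(1−p).
Setting these equal: 13p − 6 = 3p − 4, so p = 1/5.

1/5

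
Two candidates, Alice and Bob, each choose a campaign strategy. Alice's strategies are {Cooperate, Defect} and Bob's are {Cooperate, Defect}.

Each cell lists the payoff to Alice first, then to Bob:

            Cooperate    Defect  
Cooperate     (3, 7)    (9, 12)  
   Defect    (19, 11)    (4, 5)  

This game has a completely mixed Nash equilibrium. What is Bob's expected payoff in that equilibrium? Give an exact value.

97/11

First find p, the probability Alice plays Cooperate, from Bob's indifference between Cooperate and Defect: 7p + 11(1−p) = 12p + 5(1−p), giving p = 6/11.
Since Bob is indifferent in equilibrium, Bob's expected payoff equals the payoff from either column against (6/11, 5/11). Using Cooperate: 7(6/11) + 11(5/11) = 97/11.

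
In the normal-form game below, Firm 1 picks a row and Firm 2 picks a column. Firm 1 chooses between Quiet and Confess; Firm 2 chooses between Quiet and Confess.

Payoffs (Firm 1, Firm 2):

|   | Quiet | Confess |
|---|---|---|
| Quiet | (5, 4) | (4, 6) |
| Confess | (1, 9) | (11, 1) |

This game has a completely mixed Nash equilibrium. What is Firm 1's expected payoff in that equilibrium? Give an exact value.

51/11

First find y, the probability Firm 2 plays Quiet, from Firm 1's indifference between Quiet and Confess: 5y + 4(1−y) = y + 11(1−y), giving y = 7/11.
Since Firm 1 is indifferent in equilibrium, Firm 1's expected payoff equals the payoff from either row against (7/11, 4/11). Using Quiet: 5(7/11) + 4(4/11) = 51/11.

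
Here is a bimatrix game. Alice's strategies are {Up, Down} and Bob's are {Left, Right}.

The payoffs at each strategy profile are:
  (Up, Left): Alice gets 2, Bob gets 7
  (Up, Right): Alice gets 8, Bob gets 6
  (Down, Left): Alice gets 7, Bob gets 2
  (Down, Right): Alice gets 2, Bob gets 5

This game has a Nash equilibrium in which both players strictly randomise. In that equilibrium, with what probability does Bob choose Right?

Let q be the probability that Bob plays Left. In a completely mixed equilibrium, Alice must be indifferent between Up and Down.
Alice's expected payoff from Up is 2q + 8(1−q); from Down it is 7q + 2(1−q).
Setting these equal: −6q + 8 = 5q + 2, so q = 6/11.
Therefore Bob plays Right with probability 1 − 6/11 = 5/11.

5/11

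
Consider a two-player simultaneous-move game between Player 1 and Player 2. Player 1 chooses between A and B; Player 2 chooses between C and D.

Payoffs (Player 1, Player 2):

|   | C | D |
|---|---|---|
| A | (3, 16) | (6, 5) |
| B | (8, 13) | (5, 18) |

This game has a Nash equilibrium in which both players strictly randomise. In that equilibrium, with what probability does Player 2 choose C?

1/6

Let q be the probability that Player 2 plays C. In a completely mixed equilibrium, Player 1 must be indifferent between A and B.
Player 1's expected payoff from A is 3q + 6(1−q); from B it is 8q + 5(1−q).
Setting these equal: −3q + 6 = 3q + 5, so q = 1/6.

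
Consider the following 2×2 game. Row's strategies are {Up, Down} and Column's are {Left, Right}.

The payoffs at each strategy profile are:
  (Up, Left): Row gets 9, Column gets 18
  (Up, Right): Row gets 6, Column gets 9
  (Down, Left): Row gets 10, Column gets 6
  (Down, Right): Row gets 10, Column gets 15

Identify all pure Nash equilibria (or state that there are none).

(Down, Right)

(Up, Left): Row prefers Down (10 > 9) — not an equilibrium.
(Up, Right): Row prefers Down (10 > 6); Column prefers Left (18 > 9) — not an equilibrium.
(Down, Left): Column prefers Right (15 > 6) — not an equilibrium.
(Down, Right): Row gets 10 ≥ 6 from Up, and Column gets 15 ≥ 6 from Left — Nash equilibrium.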